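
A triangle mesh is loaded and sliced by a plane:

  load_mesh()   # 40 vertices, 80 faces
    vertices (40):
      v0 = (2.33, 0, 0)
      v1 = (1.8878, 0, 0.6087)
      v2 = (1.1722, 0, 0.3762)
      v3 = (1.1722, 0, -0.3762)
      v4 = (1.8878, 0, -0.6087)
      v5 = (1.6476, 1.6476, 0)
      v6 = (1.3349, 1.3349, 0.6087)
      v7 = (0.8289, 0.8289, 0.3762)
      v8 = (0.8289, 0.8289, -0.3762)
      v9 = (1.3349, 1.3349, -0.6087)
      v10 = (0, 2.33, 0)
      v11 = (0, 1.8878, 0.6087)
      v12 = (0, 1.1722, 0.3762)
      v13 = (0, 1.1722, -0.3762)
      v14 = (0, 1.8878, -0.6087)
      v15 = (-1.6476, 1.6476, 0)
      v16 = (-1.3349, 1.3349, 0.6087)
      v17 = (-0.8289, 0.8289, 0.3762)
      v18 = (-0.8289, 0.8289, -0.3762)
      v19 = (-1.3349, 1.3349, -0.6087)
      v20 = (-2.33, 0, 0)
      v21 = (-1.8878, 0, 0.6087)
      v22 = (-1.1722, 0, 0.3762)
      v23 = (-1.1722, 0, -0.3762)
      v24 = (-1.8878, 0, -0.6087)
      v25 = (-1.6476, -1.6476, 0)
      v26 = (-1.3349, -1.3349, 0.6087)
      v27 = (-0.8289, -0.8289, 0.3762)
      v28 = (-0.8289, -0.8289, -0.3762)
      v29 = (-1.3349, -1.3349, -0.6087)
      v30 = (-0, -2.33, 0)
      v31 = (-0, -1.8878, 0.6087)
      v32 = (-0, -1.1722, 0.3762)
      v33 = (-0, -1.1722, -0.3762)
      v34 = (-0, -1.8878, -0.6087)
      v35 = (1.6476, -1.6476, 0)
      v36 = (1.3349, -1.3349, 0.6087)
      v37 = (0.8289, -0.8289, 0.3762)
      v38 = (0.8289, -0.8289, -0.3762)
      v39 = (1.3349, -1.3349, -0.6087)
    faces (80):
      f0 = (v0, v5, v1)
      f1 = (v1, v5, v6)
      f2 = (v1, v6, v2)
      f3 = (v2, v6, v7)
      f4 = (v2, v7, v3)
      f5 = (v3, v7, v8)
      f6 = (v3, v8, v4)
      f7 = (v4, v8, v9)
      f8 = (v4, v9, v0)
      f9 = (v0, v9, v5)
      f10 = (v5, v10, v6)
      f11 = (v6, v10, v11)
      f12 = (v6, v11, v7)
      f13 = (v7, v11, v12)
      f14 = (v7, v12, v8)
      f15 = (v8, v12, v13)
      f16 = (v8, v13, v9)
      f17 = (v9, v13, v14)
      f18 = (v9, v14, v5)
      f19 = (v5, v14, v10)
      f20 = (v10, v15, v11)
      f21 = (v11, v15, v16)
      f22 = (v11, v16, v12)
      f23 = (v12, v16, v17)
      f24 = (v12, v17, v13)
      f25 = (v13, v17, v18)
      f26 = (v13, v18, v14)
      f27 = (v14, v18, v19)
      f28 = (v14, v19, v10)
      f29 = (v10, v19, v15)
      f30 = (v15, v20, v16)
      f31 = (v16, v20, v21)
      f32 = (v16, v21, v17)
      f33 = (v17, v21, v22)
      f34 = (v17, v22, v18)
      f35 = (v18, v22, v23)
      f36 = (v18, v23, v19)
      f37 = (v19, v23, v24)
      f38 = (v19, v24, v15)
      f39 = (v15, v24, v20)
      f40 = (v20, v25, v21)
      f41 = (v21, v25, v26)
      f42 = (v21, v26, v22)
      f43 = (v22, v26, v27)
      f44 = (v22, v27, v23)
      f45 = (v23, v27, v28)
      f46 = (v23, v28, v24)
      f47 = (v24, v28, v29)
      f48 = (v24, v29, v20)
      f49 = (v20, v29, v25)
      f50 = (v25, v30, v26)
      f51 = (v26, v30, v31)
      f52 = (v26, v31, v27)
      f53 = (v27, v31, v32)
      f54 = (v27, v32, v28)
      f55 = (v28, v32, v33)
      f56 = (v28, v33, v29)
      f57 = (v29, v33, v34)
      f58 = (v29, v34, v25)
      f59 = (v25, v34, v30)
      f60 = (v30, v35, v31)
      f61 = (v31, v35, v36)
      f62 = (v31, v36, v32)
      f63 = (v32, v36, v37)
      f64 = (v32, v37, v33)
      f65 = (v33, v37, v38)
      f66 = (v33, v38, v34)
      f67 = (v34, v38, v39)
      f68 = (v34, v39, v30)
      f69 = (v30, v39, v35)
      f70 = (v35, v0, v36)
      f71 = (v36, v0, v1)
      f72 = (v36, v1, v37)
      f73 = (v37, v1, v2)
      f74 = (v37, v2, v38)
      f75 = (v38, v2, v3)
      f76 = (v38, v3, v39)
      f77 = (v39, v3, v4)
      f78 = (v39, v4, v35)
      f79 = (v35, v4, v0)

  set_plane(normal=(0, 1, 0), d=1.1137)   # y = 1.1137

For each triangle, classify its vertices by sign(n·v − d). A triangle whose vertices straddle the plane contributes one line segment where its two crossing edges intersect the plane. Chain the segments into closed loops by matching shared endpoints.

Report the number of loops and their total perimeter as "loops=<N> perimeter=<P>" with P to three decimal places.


Straddling triangles (24 of 80):
  (v0,v5,v1) [-+-] → (1.86873, 1.1137, 0)–(1.72544, 1.1137, 0.197247)  len=0.2438
  (v1,v5,v6) [-++] → (1.72544, 1.1137, 0.197247)–(1.42652, 1.1137, 0.6087)  len=0.5086
  (v1,v6,v2) [-+-] → (1.42652, 1.1137, 0.6087)–(1.30794, 1.1137, 0.570174)  len=0.1247
  (v2,v6,v7) [-+-] → (1.30794, 1.1137, 0.570174)–(1.1137, 1.1137, 0.507062)  len=0.2042
  (v4,v8,v9) [--+] → (1.1137, 1.1137, -0.507062)–(1.42652, 1.1137, -0.6087)  len=0.3289
  (v4,v9,v0) [-+-] → (1.42652, 1.1137, -0.6087)–(1.49979, 1.1137, -0.507835)  len=0.1247
  (v0,v9,v5) [-++] → (1.49979, 1.1137, -0.507835)–(1.86873, 1.1137, 0)  len=0.6277
  (v6,v11,v7) [++-] → (0.60596, 1.1137, 0.438733)–(1.1137, 1.1137, 0.507062)  len=0.5123
  (v7,v11,v12) [-++] → (0.60596, 1.1137, 0.438733)–(0.141249, 1.1137, 0.3762)  len=0.4689
  (v7,v12,v8) [-+-] → (0.141249, 1.1137, 0.3762)–(0.141249, 1.1137, 0.247987)  len=0.1282
  (v8,v12,v13) [-++] → (0.141249, 1.1137, 0.247987)–(0.141249, 1.1137, -0.3762)  len=0.6242
  (v8,v13,v9) [-++] → (0.141249, 1.1137, -0.3762)–(1.1137, 1.1137, -0.507062)  len=0.9812
  (v12,v16,v17) [++-] → (-1.1137, 1.1137, 0.507062)–(-0.141249, 1.1137, 0.3762)  len=0.9812
  (v12,v17,v13) [+-+] → (-0.141249, 1.1137, 0.3762)–(-0.141249, 1.1137, -0.247987)  len=0.6242
  (v13,v17,v18) [+--] → (-0.141249, 1.1137, -0.247987)–(-0.141249, 1.1137, -0.3762)  len=0.1282
  (v13,v18,v14) [+-+] → (-0.141249, 1.1137, -0.3762)–(-0.60596, 1.1137, -0.438733)  len=0.4689
  (v14,v18,v19) [+-+] → (-0.60596, 1.1137, -0.438733)–(-1.1137, 1.1137, -0.507062)  len=0.5123
  (v15,v20,v16) [+-+] → (-1.86873, 1.1137, 0)–(-1.49979, 1.1137, 0.507835)  len=0.6277
  (v16,v20,v21) [+--] → (-1.49979, 1.1137, 0.507835)–(-1.42652, 1.1137, 0.6087)  len=0.1247
  (v16,v21,v17) [+--] → (-1.42652, 1.1137, 0.6087)–(-1.1137, 1.1137, 0.507062)  len=0.3289
  (v18,v23,v19) [--+] → (-1.30794, 1.1137, -0.570174)–(-1.1137, 1.1137, -0.507062)  len=0.2042
  (v19,v23,v24) [+--] → (-1.30794, 1.1137, -0.570174)–(-1.42652, 1.1137, -0.6087)  len=0.1247
  (v19,v24,v15) [+-+] → (-1.42652, 1.1137, -0.6087)–(-1.72544, 1.1137, -0.197247)  len=0.5086
  (v15,v24,v20) [+--] → (-1.72544, 1.1137, -0.197247)–(-1.86873, 1.1137, 0)  len=0.2438

Chained into 2 loop(s):
  loop 1: 12 segments, perimeter = 4.8774
  loop 2: 12 segments, perimeter = 4.8774
Total perimeter = 9.755

loops=2 perimeter=9.755


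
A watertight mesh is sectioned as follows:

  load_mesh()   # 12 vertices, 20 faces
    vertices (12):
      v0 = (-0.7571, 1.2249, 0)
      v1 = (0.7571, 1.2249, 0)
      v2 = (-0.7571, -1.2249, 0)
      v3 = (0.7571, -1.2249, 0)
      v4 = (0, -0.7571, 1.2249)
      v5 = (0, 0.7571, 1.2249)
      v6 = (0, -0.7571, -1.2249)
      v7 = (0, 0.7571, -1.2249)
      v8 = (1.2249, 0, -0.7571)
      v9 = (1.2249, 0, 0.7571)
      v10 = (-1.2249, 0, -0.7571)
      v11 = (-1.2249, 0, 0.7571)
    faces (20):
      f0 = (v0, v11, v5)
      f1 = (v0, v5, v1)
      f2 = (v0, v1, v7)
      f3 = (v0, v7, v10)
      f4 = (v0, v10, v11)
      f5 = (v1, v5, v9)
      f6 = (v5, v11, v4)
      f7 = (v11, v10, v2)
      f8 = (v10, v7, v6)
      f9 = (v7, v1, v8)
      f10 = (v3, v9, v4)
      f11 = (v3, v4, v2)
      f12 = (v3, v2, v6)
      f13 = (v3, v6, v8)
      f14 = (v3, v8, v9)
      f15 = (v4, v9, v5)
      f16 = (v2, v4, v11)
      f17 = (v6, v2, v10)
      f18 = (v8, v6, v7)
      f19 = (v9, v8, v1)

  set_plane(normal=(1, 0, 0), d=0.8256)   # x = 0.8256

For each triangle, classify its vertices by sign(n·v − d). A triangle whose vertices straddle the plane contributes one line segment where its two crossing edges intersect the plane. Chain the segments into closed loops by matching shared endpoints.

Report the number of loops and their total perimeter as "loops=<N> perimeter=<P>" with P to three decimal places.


loops=1 perimeter=5.949

Straddling triangles (8 of 20):
  (v1,v5,v9) [--+] → (0.8256, 0.246804, 0.909596)–(0.8256, 1.04554, 0.110862)  len=1.1296
  (v7,v1,v8) [--+] → (0.8256, 1.04554, -0.110862)–(0.8256, 0.246804, -0.909596)  len=1.1296
  (v3,v9,v4) [-+-] → (0.8256, -1.04554, 0.110862)–(0.8256, -0.246804, 0.909596)  len=1.1296
  (v3,v6,v8) [--+] → (0.8256, -0.246804, -0.909596)–(0.8256, -1.04554, -0.110862)  len=1.1296
  (v3,v8,v9) [-++] → (0.8256, -1.04554, -0.110862)–(0.8256, -1.04554, 0.110862)  len=0.2217
  (v4,v9,v5) [-+-] → (0.8256, -0.246804, 0.909596)–(0.8256, 0.246804, 0.909596)  len=0.4936
  (v8,v6,v7) [+--] → (0.8256, -0.246804, -0.909596)–(0.8256, 0.246804, -0.909596)  len=0.4936
  (v9,v8,v1) [++-] → (0.8256, 1.04554, -0.110862)–(0.8256, 1.04554, 0.110862)  len=0.2217

Chained into 1 loop(s):
  loop 1: 8 segments, perimeter = 5.9490
Total perimeter = 5.949


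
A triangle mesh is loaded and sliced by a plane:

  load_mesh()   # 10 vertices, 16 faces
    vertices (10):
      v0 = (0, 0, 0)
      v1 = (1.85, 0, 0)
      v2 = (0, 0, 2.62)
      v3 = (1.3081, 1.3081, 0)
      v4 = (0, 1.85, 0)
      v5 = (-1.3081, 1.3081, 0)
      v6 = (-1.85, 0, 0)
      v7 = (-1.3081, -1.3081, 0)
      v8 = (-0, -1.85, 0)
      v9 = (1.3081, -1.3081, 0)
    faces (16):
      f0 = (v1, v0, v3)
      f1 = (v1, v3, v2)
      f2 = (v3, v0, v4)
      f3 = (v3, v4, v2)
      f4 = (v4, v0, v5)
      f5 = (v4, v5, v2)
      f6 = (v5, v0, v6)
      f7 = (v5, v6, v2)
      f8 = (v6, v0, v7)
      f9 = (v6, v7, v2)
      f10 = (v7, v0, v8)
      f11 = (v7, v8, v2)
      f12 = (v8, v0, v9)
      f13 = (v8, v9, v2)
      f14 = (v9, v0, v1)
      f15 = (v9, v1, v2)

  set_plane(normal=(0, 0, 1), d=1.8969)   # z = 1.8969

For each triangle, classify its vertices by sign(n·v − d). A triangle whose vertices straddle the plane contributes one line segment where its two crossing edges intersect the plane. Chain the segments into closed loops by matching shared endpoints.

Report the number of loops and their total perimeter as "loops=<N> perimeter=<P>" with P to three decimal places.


Straddling triangles (8 of 16):
  (v1,v3,v2) [--+] → (0.361026, 0.361026, 1.8969)–(0.510586, 0, 1.8969)  len=0.3908
  (v3,v4,v2) [--+] → (0, 0.510586, 1.8969)–(0.361026, 0.361026, 1.8969)  len=0.3908
  (v4,v5,v2) [--+] → (-0.361026, 0.361026, 1.8969)–(0, 0.510586, 1.8969)  len=0.3908
  (v5,v6,v2) [--+] → (-0.510586, 0, 1.8969)–(-0.361026, 0.361026, 1.8969)  len=0.3908
  (v6,v7,v2) [--+] → (-0.361026, -0.361026, 1.8969)–(-0.510586, 0, 1.8969)  len=0.3908
  (v7,v8,v2) [--+] → (0, -0.510586, 1.8969)–(-0.361026, -0.361026, 1.8969)  len=0.3908
  (v8,v9,v2) [--+] → (0.361026, -0.361026, 1.8969)–(0, -0.510586, 1.8969)  len=0.3908
  (v9,v1,v2) [--+] → (0.510586, 0, 1.8969)–(0.361026, -0.361026, 1.8969)  len=0.3908

Chained into 1 loop(s):
  loop 1: 8 segments, perimeter = 3.1262
Total perimeter = 3.126

loops=1 perimeter=3.126


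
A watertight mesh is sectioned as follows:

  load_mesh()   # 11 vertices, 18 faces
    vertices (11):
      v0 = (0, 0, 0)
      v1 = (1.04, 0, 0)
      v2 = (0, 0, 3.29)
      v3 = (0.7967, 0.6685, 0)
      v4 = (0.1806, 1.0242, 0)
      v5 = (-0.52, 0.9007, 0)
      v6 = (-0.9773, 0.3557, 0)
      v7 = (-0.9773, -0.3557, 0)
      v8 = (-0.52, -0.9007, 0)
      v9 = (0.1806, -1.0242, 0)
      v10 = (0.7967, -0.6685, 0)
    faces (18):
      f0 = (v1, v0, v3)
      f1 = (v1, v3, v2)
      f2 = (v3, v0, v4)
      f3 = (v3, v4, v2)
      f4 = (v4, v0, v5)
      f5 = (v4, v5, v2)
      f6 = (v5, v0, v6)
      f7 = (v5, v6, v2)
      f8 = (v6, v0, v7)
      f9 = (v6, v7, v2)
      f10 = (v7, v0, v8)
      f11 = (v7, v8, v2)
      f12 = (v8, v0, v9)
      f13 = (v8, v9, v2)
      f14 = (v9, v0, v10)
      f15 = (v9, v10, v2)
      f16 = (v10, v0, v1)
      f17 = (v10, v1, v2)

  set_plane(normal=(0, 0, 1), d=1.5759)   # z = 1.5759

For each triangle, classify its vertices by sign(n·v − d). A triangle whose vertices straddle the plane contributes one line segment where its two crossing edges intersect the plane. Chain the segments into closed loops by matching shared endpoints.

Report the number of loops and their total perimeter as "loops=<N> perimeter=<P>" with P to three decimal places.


Straddling triangles (9 of 18):
  (v1,v3,v2) [--+] → (0.415083, 0.348291, 1.5759)–(0.541843, 0, 1.5759)  len=0.3706
  (v3,v4,v2) [--+] → (0.0940931, 0.533611, 1.5759)–(0.415083, 0.348291, 1.5759)  len=0.3706
  (v4,v5,v2) [--+] → (-0.270922, 0.469267, 1.5759)–(0.0940931, 0.533611, 1.5759)  len=0.3706
  (v5,v6,v2) [--+] → (-0.509176, 0.185321, 1.5759)–(-0.270922, 0.469267, 1.5759)  len=0.3707
  (v6,v7,v2) [--+] → (-0.509176, -0.185321, 1.5759)–(-0.509176, 0.185321, 1.5759)  len=0.3706
  (v7,v8,v2) [--+] → (-0.270922, -0.469267, 1.5759)–(-0.509176, -0.185321, 1.5759)  len=0.3707
  (v8,v9,v2) [--+] → (0.0940931, -0.533611, 1.5759)–(-0.270922, -0.469267, 1.5759)  len=0.3706
  (v9,v10,v2) [--+] → (0.415083, -0.348291, 1.5759)–(0.0940931, -0.533611, 1.5759)  len=0.3706
  (v10,v1,v2) [--+] → (0.541843, 0, 1.5759)–(0.415083, -0.348291, 1.5759)  len=0.3706

Chained into 1 loop(s):
  loop 1: 9 segments, perimeter = 3.3358
Total perimeter = 3.336

loops=1 perimeter=3.336


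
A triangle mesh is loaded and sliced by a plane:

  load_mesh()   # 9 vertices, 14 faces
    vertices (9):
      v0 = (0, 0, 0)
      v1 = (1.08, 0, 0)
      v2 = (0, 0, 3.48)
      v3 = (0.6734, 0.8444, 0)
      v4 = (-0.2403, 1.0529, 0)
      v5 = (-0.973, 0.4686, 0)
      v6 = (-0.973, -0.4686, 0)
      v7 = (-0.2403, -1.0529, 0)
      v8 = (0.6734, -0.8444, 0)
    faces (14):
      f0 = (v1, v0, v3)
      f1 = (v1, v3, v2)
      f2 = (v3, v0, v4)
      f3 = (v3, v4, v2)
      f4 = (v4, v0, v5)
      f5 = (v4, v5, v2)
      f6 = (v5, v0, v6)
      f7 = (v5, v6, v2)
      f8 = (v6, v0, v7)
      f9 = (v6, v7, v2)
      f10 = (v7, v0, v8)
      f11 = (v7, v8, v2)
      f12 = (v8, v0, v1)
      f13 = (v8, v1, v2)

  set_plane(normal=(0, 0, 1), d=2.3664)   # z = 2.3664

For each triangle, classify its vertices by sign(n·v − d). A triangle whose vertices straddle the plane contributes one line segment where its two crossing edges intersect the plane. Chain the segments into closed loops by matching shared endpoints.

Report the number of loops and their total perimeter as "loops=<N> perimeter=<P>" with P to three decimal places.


loops=1 perimeter=2.099

Straddling triangles (7 of 14):
  (v1,v3,v2) [--+] → (0.215488, 0.270208, 2.3664)–(0.3456, 0, 2.3664)  len=0.2999
  (v3,v4,v2) [--+] → (-0.076896, 0.336928, 2.3664)–(0.215488, 0.270208, 2.3664)  len=0.2999
  (v4,v5,v2) [--+] → (-0.31136, 0.149952, 2.3664)–(-0.076896, 0.336928, 2.3664)  len=0.2999
  (v5,v6,v2) [--+] → (-0.31136, -0.149952, 2.3664)–(-0.31136, 0.149952, 2.3664)  len=0.2999
  (v6,v7,v2) [--+] → (-0.076896, -0.336928, 2.3664)–(-0.31136, -0.149952, 2.3664)  len=0.2999
  (v7,v8,v2) [--+] → (0.215488, -0.270208, 2.3664)–(-0.076896, -0.336928, 2.3664)  len=0.2999
  (v8,v1,v2) [--+] → (0.3456, 0, 2.3664)–(0.215488, -0.270208, 2.3664)  len=0.2999

Chained into 1 loop(s):
  loop 1: 7 segments, perimeter = 2.0993
Total perimeter = 2.099


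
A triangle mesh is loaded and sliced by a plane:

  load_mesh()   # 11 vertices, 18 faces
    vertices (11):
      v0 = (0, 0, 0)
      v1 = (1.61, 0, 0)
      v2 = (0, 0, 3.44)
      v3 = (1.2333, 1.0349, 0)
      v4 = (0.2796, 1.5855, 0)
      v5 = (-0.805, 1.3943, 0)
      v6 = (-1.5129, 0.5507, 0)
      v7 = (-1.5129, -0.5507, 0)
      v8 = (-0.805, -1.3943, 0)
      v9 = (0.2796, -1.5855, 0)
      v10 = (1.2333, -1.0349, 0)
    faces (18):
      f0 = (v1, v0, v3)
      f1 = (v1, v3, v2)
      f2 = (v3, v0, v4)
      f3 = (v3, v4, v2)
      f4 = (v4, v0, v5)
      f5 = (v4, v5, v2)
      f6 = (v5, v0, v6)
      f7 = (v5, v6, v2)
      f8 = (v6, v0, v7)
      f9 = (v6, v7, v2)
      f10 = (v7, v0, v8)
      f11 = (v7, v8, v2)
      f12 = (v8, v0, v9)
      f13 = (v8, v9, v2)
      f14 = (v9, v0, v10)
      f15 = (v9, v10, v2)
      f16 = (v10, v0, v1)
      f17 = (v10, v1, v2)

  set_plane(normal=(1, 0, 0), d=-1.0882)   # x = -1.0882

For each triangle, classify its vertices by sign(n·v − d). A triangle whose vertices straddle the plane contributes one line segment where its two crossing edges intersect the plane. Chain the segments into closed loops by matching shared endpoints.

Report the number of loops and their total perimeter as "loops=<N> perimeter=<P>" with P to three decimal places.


Straddling triangles (6 of 18):
  (v5,v0,v6) [++-] → (-1.0882, 0.396108, 0)–(-1.0882, 1.05681, 0)  len=0.6607
  (v5,v6,v2) [+-+] → (-1.0882, 1.05681, 0)–(-1.0882, 0.396108, 0.965674)  len=1.1701
  (v6,v0,v7) [-+-] → (-1.0882, 0.396108, 0)–(-1.0882, -0.396108, 0)  len=0.7922
  (v6,v7,v2) [--+] → (-1.0882, -0.396108, 0.965674)–(-1.0882, 0.396108, 0.965674)  len=0.7922
  (v7,v0,v8) [-++] → (-1.0882, -0.396108, 0)–(-1.0882, -1.05681, 0)  len=0.6607
  (v7,v8,v2) [-++] → (-1.0882, -1.05681, 0)–(-1.0882, -0.396108, 0.965674)  len=1.1701

Chained into 1 loop(s):
  loop 1: 6 segments, perimeter = 5.2460
Total perimeter = 5.246

loops=1 perimeter=5.246


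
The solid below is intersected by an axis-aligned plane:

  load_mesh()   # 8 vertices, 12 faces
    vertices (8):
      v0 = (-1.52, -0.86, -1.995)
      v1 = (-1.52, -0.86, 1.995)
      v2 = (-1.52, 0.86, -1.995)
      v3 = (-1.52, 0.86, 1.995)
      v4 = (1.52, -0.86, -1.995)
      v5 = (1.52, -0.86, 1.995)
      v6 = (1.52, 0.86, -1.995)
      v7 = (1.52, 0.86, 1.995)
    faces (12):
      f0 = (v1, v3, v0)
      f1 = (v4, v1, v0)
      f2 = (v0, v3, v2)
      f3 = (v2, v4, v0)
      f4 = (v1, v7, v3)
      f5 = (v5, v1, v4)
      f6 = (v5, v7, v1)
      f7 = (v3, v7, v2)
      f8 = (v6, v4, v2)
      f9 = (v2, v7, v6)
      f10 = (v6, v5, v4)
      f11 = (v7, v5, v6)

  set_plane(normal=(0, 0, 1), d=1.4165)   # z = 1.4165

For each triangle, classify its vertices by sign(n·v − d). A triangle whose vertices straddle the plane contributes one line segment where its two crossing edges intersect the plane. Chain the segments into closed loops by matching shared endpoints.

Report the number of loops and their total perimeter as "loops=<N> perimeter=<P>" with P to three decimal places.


loops=1 perimeter=9.520

Straddling triangles (8 of 12):
  (v1,v3,v0) [++-] → (-1.52, 0.610622, 1.4165)–(-1.52, -0.86, 1.4165)  len=1.4706
  (v4,v1,v0) [-+-] → (-1.07924, -0.86, 1.4165)–(-1.52, -0.86, 1.4165)  len=0.4408
  (v0,v3,v2) [-+-] → (-1.52, 0.610622, 1.4165)–(-1.52, 0.86, 1.4165)  len=0.2494
  (v5,v1,v4) [++-] → (-1.07924, -0.86, 1.4165)–(1.52, -0.86, 1.4165)  len=2.5992
  (v3,v7,v2) [++-] → (1.07924, 0.86, 1.4165)–(-1.52, 0.86, 1.4165)  len=2.5992
  (v2,v7,v6) [-+-] → (1.07924, 0.86, 1.4165)–(1.52, 0.86, 1.4165)  len=0.4408
  (v6,v5,v4) [-+-] → (1.52, -0.610622, 1.4165)–(1.52, -0.86, 1.4165)  len=0.2494
  (v7,v5,v6) [++-] → (1.52, -0.610622, 1.4165)–(1.52, 0.86, 1.4165)  len=1.4706

Chained into 1 loop(s):
  loop 1: 8 segments, perimeter = 9.5200
Total perimeter = 9.520


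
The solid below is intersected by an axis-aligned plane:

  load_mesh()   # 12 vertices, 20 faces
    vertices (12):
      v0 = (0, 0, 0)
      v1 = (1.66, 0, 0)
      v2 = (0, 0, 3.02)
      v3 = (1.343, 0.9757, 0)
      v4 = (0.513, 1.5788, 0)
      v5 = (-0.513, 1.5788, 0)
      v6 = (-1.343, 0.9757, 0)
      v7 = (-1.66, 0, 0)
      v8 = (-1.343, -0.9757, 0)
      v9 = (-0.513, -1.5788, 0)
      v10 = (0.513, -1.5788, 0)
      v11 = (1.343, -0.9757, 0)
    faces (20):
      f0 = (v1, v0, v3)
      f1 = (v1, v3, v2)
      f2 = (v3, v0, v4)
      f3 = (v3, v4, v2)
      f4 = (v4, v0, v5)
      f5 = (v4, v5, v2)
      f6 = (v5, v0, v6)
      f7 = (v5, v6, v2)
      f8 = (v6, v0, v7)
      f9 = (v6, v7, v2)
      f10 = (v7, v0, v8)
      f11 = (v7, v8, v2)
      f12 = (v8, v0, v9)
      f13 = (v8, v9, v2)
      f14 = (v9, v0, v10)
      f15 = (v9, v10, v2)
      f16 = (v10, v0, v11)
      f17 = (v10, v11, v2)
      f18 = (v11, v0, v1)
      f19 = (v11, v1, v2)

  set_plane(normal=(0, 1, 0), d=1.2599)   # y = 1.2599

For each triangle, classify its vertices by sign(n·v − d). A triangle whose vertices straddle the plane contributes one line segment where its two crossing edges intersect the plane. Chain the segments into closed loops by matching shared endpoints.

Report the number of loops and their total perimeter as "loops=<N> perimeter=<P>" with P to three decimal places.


Straddling triangles (6 of 20):
  (v3,v0,v4) [--+] → (0.40938, 1.2599, 0)–(0.951877, 1.2599, 0)  len=0.5425
  (v3,v4,v2) [-+-] → (0.951877, 1.2599, 0)–(0.40938, 1.2599, 0.610006)  len=0.8163
  (v4,v0,v5) [+-+] → (0.40938, 1.2599, 0)–(-0.40938, 1.2599, 0)  len=0.8188
  (v4,v5,v2) [++-] → (-0.40938, 1.2599, 0.610006)–(0.40938, 1.2599, 0.610006)  len=0.8188
  (v5,v0,v6) [+--] → (-0.40938, 1.2599, 0)–(-0.951877, 1.2599, 0)  len=0.5425
  (v5,v6,v2) [+--] → (-0.951877, 1.2599, 0)–(-0.40938, 1.2599, 0.610006)  len=0.8163

Chained into 1 loop(s):
  loop 1: 6 segments, perimeter = 4.3552
Total perimeter = 4.355

loops=1 perimeter=4.355


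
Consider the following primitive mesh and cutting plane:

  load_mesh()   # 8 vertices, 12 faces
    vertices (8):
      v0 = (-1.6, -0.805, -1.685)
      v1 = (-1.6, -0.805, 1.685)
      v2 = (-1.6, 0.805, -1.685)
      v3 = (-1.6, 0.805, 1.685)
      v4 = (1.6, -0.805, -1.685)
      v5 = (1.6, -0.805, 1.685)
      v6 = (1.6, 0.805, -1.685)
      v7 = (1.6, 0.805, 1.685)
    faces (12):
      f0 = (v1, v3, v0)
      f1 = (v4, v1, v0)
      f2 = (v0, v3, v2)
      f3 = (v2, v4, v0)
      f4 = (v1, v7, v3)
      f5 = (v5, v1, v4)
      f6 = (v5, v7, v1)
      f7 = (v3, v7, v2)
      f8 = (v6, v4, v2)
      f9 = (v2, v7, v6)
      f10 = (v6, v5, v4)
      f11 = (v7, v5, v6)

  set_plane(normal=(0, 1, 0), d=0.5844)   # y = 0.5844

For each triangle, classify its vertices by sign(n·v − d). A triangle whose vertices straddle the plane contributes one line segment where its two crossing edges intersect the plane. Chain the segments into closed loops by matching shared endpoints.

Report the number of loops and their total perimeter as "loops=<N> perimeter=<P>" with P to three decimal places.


loops=1 perimeter=13.140

Straddling triangles (8 of 12):
  (v1,v3,v0) [-+-] → (-1.6, 0.5844, 1.685)–(-1.6, 0.5844, 1.22325)  len=0.4618
  (v0,v3,v2) [-++] → (-1.6, 0.5844, 1.22325)–(-1.6, 0.5844, -1.685)  len=2.9082
  (v2,v4,v0) [+--] → (-1.16154, 0.5844, -1.685)–(-1.6, 0.5844, -1.685)  len=0.4385
  (v1,v7,v3) [-++] → (1.16154, 0.5844, 1.685)–(-1.6, 0.5844, 1.685)  len=2.7615
  (v5,v7,v1) [-+-] → (1.6, 0.5844, 1.685)–(1.16154, 0.5844, 1.685)  len=0.4385
  (v6,v4,v2) [+-+] → (1.6, 0.5844, -1.685)–(-1.16154, 0.5844, -1.685)  len=2.7615
  (v6,v5,v4) [+--] → (1.6, 0.5844, -1.22325)–(1.6, 0.5844, -1.685)  len=0.4618
  (v7,v5,v6) [+-+] → (1.6, 0.5844, 1.685)–(1.6, 0.5844, -1.22325)  len=2.9082

Chained into 1 loop(s):
  loop 1: 8 segments, perimeter = 13.1400
Total perimeter = 13.140


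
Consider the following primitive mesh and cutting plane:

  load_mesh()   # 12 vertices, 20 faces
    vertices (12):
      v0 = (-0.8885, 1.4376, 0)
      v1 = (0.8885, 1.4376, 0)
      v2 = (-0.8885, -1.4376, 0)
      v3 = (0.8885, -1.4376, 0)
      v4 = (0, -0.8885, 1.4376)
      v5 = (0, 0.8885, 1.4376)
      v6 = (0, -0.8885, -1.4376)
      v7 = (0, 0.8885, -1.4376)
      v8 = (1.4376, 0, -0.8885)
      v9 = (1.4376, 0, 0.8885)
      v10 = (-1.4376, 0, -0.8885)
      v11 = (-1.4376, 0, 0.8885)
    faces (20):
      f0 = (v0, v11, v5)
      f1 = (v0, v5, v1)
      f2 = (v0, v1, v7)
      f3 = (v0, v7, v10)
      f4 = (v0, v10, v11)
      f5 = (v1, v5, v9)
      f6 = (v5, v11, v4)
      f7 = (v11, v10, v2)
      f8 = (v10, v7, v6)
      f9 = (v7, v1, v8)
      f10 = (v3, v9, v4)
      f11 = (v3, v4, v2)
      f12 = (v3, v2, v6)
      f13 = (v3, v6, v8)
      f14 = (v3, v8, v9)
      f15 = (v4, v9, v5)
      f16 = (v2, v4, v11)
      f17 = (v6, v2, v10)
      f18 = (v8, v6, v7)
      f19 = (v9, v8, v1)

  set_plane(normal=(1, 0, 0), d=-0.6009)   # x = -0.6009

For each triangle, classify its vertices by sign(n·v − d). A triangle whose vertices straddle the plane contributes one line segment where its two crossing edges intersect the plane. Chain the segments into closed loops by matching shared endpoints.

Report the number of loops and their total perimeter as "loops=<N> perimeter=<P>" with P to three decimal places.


Straddling triangles (10 of 20):
  (v0,v11,v5) [--+] → (-0.6009, 0.517117, 1.20808)–(-0.6009, 1.25986, 0.465339)  len=1.0504
  (v0,v5,v1) [-++] → (-0.6009, 1.25986, 0.465339)–(-0.6009, 1.4376, 0)  len=0.4981
  (v0,v1,v7) [-++] → (-0.6009, 1.4376, 0)–(-0.6009, 1.25986, -0.465339)  len=0.4981
  (v0,v7,v10) [-+-] → (-0.6009, 1.25986, -0.465339)–(-0.6009, 0.517117, -1.20808)  len=1.0504
  (v5,v11,v4) [+-+] → (-0.6009, 0.517117, 1.20808)–(-0.6009, -0.517117, 1.20808)  len=1.0342
  (v10,v7,v6) [-++] → (-0.6009, 0.517117, -1.20808)–(-0.6009, -0.517117, -1.20808)  len=1.0342
  (v3,v4,v2) [++-] → (-0.6009, -1.25986, 0.465339)–(-0.6009, -1.4376, 0)  len=0.4981
  (v3,v2,v6) [+-+] → (-0.6009, -1.4376, 0)–(-0.6009, -1.25986, -0.465339)  len=0.4981
  (v2,v4,v11) [-+-] → (-0.6009, -1.25986, 0.465339)–(-0.6009, -0.517117, 1.20808)  len=1.0504
  (v6,v2,v10) [+--] → (-0.6009, -1.25986, -0.465339)–(-0.6009, -0.517117, -1.20808)  len=1.0504

Chained into 1 loop(s):
  loop 1: 10 segments, perimeter = 8.2626
Total perimeter = 8.263

loops=1 perimeter=8.263


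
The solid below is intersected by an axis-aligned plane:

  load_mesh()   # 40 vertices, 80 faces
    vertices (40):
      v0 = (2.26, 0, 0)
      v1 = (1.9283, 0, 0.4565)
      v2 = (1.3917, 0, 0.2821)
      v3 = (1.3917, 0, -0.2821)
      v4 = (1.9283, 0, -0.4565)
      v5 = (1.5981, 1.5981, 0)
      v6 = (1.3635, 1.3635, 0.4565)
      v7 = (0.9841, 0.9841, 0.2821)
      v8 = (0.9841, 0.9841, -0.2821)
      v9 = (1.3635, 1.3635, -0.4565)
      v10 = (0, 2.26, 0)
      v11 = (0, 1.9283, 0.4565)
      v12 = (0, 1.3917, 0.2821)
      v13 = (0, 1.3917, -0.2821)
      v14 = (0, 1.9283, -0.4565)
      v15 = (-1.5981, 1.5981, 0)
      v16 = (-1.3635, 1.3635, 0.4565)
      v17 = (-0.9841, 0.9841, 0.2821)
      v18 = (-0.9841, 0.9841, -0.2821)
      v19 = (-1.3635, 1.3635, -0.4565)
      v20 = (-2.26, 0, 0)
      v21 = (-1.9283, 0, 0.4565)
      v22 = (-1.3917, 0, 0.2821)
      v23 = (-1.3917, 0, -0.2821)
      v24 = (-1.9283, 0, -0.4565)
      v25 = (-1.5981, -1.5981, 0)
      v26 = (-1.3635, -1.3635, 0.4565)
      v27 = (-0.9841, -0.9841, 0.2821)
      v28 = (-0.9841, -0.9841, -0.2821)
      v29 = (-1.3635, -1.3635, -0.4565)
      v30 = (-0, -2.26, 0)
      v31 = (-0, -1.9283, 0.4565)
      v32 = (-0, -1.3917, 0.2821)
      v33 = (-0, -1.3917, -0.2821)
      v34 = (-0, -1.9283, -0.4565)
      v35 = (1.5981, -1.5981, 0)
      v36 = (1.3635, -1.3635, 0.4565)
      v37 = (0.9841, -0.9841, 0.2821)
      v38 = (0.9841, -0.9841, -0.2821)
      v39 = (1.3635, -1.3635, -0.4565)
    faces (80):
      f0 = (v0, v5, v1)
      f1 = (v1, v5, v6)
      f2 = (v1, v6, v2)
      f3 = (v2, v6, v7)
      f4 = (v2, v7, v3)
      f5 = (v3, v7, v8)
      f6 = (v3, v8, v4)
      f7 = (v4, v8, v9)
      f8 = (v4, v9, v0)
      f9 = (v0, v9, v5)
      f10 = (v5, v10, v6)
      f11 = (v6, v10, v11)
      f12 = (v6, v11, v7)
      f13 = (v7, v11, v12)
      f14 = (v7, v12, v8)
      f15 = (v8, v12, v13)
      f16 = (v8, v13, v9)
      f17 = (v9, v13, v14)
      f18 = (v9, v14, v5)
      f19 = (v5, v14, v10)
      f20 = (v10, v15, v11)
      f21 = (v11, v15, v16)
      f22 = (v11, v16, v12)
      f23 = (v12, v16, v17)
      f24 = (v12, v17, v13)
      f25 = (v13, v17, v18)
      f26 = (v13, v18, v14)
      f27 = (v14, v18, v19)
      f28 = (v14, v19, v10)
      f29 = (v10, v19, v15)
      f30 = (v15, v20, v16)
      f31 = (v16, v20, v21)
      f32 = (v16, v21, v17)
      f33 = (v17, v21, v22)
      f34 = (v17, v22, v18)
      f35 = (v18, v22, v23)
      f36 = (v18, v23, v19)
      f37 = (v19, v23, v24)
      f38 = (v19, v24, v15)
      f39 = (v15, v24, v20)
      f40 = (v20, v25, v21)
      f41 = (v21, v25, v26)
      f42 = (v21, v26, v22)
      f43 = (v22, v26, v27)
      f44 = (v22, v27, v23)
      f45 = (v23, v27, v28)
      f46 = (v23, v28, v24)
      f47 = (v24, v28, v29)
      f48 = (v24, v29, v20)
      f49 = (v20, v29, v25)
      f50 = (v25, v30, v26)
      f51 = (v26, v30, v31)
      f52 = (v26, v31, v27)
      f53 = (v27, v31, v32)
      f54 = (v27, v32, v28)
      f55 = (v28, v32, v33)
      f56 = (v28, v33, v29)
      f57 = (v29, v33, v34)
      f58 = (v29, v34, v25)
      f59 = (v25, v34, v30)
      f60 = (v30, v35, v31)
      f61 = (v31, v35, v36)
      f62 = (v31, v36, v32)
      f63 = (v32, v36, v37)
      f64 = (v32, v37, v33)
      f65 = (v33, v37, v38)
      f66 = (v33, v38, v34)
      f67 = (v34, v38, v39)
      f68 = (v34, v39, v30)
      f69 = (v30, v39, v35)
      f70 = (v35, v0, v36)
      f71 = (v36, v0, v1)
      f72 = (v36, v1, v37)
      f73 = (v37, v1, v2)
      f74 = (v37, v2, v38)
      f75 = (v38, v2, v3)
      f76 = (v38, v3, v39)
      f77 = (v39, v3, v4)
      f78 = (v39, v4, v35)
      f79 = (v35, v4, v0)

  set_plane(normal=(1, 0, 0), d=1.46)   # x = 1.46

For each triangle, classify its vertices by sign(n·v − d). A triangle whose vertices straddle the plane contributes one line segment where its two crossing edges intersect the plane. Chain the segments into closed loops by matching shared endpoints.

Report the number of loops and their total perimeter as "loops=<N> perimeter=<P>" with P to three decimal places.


loops=1 perimeter=7.409

Straddling triangles (18 of 80):
  (v1,v5,v6) [++-] → (1.46, 1.46, 0.268724)–(1.46, 1.13054, 0.4565)  len=0.3792
  (v1,v6,v2) [+--] → (1.46, 1.13054, 0.4565)–(1.46, 0, 0.304298)  len=1.1407
  (v3,v8,v4) [--+] → (1.46, 0.488089, -0.370002)–(1.46, 0, -0.304298)  len=0.4925
  (v4,v8,v9) [+--] → (1.46, 0.488089, -0.370002)–(1.46, 1.13054, -0.4565)  len=0.6482
  (v4,v9,v0) [+-+] → (1.46, 1.13054, -0.4565)–(1.46, 1.21673, -0.407362)  len=0.0992
  (v0,v9,v5) [+-+] → (1.46, 1.21673, -0.407362)–(1.46, 1.46, -0.268724)  len=0.2800
  (v5,v10,v6) [+--] → (1.46, 1.6553, 0)–(1.46, 1.46, 0.268724)  len=0.3322
  (v9,v14,v5) [--+] → (1.46, 1.62663, -0.0394485)–(1.46, 1.46, -0.268724)  len=0.2834
  (v5,v14,v10) [+--] → (1.46, 1.62663, -0.0394485)–(1.46, 1.6553, 0)  len=0.0488
  (v30,v35,v31) [-+-] → (1.46, -1.6553, 0)–(1.46, -1.62663, 0.0394485)  len=0.0488
  (v31,v35,v36) [-+-] → (1.46, -1.62663, 0.0394485)–(1.46, -1.46, 0.268724)  len=0.2834
  (v30,v39,v35) [--+] → (1.46, -1.46, -0.268724)–(1.46, -1.6553, 0)  len=0.3322
  (v35,v0,v36) [++-] → (1.46, -1.21673, 0.407362)–(1.46, -1.46, 0.268724)  len=0.2800
  (v36,v0,v1) [-++] → (1.46, -1.21673, 0.407362)–(1.46, -1.13054, 0.4565)  len=0.0992
  (v36,v1,v37) [-+-] → (1.46, -1.13054, 0.4565)–(1.46, -0.488089, 0.370002)  len=0.6482
  (v37,v1,v2) [-+-] → (1.46, -0.488089, 0.370002)–(1.46, 0, 0.304298)  len=0.4925
  (v39,v3,v4) [--+] → (1.46, 0, -0.304298)–(1.46, -1.13054, -0.4565)  len=1.1407
  (v39,v4,v35) [-++] → (1.46, -1.13054, -0.4565)–(1.46, -1.46, -0.268724)  len=0.3792

Chained into 1 loop(s):
  loop 1: 18 segments, perimeter = 7.4086
Total perimeter = 7.409


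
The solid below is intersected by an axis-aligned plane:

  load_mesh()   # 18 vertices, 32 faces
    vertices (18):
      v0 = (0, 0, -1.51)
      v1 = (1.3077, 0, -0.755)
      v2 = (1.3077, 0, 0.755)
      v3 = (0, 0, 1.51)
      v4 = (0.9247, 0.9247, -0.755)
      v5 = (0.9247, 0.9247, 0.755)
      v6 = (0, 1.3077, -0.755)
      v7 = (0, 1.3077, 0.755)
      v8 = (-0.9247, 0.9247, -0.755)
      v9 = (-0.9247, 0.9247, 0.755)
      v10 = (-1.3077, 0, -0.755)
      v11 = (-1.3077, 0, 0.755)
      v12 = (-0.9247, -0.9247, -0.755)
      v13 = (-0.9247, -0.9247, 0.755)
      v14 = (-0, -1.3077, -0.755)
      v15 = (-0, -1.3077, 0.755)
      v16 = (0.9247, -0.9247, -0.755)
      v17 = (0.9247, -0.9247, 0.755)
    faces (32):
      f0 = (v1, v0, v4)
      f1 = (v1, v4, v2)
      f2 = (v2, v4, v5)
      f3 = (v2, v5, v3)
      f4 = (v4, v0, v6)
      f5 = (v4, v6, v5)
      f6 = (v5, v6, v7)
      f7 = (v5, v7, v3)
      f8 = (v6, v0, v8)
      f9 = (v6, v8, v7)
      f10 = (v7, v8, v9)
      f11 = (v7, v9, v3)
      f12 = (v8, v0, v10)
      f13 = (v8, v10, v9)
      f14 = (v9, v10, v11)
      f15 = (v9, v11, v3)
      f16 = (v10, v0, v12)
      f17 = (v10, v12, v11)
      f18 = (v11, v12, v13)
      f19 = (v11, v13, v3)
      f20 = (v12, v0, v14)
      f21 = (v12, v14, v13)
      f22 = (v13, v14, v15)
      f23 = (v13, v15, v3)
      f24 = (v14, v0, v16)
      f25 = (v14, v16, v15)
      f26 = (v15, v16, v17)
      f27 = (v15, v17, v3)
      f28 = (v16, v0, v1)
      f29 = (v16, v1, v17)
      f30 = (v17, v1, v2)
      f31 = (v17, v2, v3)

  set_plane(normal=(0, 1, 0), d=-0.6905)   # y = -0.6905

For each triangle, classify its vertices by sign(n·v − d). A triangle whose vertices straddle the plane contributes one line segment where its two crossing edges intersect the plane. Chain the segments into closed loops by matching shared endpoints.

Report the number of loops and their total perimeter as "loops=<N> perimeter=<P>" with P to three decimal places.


loops=1 perimeter=7.390

Straddling triangles (12 of 32):
  (v10,v0,v12) [++-] → (-0.6905, -0.6905, -0.94622)–(-1.0217, -0.6905, -0.755)  len=0.3824
  (v10,v12,v11) [+-+] → (-1.0217, -0.6905, -0.755)–(-1.0217, -0.6905, -0.37256)  len=0.3824
  (v11,v12,v13) [+--] → (-1.0217, -0.6905, -0.37256)–(-1.0217, -0.6905, 0.755)  len=1.1276
  (v11,v13,v3) [+-+] → (-1.0217, -0.6905, 0.755)–(-0.6905, -0.6905, 0.94622)  len=0.3824
  (v12,v0,v14) [-+-] → (-0.6905, -0.6905, -0.94622)–(0, -0.6905, -1.11134)  len=0.7100
  (v13,v15,v3) [--+] → (0, -0.6905, 1.11134)–(-0.6905, -0.6905, 0.94622)  len=0.7100
  (v14,v0,v16) [-+-] → (0, -0.6905, -1.11134)–(0.6905, -0.6905, -0.94622)  len=0.7100
  (v15,v17,v3) [--+] → (0.6905, -0.6905, 0.94622)–(0, -0.6905, 1.11134)  len=0.7100
  (v16,v0,v1) [-++] → (0.6905, -0.6905, -0.94622)–(1.0217, -0.6905, -0.755)  len=0.3824
  (v16,v1,v17) [-+-] → (1.0217, -0.6905, -0.755)–(1.0217, -0.6905, 0.37256)  len=1.1276
  (v17,v1,v2) [-++] → (1.0217, -0.6905, 0.37256)–(1.0217, -0.6905, 0.755)  len=0.3824
  (v17,v2,v3) [-++] → (1.0217, -0.6905, 0.755)–(0.6905, -0.6905, 0.94622)  len=0.3824

Chained into 1 loop(s):
  loop 1: 12 segments, perimeter = 7.3896
Total perimeter = 7.390


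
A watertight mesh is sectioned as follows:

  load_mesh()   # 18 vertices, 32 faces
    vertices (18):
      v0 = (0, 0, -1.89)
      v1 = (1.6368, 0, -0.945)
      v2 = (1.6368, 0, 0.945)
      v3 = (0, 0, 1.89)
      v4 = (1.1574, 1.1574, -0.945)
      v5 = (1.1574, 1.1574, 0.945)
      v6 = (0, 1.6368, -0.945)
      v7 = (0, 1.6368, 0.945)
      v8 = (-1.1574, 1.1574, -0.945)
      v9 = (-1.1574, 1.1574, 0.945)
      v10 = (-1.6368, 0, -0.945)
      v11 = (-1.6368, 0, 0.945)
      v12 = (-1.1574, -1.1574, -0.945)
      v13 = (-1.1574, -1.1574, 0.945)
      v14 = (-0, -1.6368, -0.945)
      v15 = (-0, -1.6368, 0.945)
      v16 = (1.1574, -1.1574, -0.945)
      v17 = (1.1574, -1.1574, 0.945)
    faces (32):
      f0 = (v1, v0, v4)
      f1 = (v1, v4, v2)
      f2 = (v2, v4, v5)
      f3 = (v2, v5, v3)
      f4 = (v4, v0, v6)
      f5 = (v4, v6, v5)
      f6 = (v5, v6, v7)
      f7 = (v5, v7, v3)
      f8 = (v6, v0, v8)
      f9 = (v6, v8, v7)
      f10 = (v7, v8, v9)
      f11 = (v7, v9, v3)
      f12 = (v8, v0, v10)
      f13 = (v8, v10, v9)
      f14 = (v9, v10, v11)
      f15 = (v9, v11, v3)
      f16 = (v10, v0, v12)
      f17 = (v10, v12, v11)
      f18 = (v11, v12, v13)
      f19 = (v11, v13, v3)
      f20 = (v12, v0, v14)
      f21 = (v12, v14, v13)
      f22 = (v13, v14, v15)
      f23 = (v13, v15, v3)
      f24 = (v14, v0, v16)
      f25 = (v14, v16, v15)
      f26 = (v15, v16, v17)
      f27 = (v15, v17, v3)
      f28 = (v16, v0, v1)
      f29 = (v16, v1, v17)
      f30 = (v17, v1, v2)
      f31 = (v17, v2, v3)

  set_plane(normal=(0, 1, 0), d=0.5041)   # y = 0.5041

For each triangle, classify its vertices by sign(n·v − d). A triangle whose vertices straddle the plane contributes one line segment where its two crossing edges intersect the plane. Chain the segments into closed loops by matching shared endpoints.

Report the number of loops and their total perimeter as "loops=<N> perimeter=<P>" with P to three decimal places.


Straddling triangles (12 of 32):
  (v1,v0,v4) [--+] → (0.5041, 0.5041, -1.47841)–(1.428, 0.5041, -0.945)  len=1.0668
  (v1,v4,v2) [-+-] → (1.428, 0.5041, -0.945)–(1.428, 0.5041, 0.12182)  len=1.0668
  (v2,v4,v5) [-++] → (1.428, 0.5041, 0.12182)–(1.428, 0.5041, 0.945)  len=0.8232
  (v2,v5,v3) [-+-] → (1.428, 0.5041, 0.945)–(0.5041, 0.5041, 1.47841)  len=1.0668
  (v4,v0,v6) [+-+] → (0.5041, 0.5041, -1.47841)–(0, 0.5041, -1.59896)  len=0.5183
  (v5,v7,v3) [++-] → (0, 0.5041, 1.59896)–(0.5041, 0.5041, 1.47841)  len=0.5183
  (v6,v0,v8) [+-+] → (0, 0.5041, -1.59896)–(-0.5041, 0.5041, -1.47841)  len=0.5183
  (v7,v9,v3) [++-] → (-0.5041, 0.5041, 1.47841)–(0, 0.5041, 1.59896)  len=0.5183
  (v8,v0,v10) [+--] → (-0.5041, 0.5041, -1.47841)–(-1.428, 0.5041, -0.945)  len=1.0668
  (v8,v10,v9) [+-+] → (-1.428, 0.5041, -0.945)–(-1.428, 0.5041, -0.12182)  len=0.8232
  (v9,v10,v11) [+--] → (-1.428, 0.5041, -0.12182)–(-1.428, 0.5041, 0.945)  len=1.0668
  (v9,v11,v3) [+--] → (-1.428, 0.5041, 0.945)–(-0.5041, 0.5041, 1.47841)  len=1.0668

Chained into 1 loop(s):
  loop 1: 12 segments, perimeter = 10.1206
Total perimeter = 10.121

loops=1 perimeter=10.121


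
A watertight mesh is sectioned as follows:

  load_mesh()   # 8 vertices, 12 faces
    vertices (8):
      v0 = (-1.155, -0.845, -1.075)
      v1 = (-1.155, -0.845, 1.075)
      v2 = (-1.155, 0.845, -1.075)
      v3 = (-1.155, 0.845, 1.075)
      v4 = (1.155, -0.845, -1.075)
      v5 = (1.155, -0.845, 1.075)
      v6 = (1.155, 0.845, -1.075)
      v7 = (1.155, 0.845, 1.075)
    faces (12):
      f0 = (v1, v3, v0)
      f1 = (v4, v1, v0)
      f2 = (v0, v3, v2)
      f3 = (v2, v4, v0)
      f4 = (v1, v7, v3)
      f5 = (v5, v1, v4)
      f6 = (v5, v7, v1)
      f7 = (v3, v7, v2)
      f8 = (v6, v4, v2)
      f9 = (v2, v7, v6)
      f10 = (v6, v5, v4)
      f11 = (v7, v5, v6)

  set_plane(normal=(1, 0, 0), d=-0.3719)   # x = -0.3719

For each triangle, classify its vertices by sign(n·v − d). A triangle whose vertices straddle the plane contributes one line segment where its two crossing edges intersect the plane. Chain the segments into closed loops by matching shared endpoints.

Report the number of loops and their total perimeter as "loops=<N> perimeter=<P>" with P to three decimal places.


loops=1 perimeter=7.680

Straddling triangles (8 of 12):
  (v4,v1,v0) [+--] → (-0.3719, -0.845, 0.346141)–(-0.3719, -0.845, -1.075)  len=1.4211
  (v2,v4,v0) [-+-] → (-0.3719, 0.272083, -1.075)–(-0.3719, -0.845, -1.075)  len=1.1171
  (v1,v7,v3) [-+-] → (-0.3719, -0.272083, 1.075)–(-0.3719, 0.845, 1.075)  len=1.1171
  (v5,v1,v4) [+-+] → (-0.3719, -0.845, 1.075)–(-0.3719, -0.845, 0.346141)  len=0.7289
  (v5,v7,v1) [++-] → (-0.3719, -0.272083, 1.075)–(-0.3719, -0.845, 1.075)  len=0.5729
  (v3,v7,v2) [-+-] → (-0.3719, 0.845, 1.075)–(-0.3719, 0.845, -0.346141)  len=1.4211
  (v6,v4,v2) [++-] → (-0.3719, 0.272083, -1.075)–(-0.3719, 0.845, -1.075)  len=0.5729
  (v2,v7,v6) [-++] → (-0.3719, 0.845, -0.346141)–(-0.3719, 0.845, -1.075)  len=0.7289

Chained into 1 loop(s):
  loop 1: 8 segments, perimeter = 7.6800
Total perimeter = 7.680


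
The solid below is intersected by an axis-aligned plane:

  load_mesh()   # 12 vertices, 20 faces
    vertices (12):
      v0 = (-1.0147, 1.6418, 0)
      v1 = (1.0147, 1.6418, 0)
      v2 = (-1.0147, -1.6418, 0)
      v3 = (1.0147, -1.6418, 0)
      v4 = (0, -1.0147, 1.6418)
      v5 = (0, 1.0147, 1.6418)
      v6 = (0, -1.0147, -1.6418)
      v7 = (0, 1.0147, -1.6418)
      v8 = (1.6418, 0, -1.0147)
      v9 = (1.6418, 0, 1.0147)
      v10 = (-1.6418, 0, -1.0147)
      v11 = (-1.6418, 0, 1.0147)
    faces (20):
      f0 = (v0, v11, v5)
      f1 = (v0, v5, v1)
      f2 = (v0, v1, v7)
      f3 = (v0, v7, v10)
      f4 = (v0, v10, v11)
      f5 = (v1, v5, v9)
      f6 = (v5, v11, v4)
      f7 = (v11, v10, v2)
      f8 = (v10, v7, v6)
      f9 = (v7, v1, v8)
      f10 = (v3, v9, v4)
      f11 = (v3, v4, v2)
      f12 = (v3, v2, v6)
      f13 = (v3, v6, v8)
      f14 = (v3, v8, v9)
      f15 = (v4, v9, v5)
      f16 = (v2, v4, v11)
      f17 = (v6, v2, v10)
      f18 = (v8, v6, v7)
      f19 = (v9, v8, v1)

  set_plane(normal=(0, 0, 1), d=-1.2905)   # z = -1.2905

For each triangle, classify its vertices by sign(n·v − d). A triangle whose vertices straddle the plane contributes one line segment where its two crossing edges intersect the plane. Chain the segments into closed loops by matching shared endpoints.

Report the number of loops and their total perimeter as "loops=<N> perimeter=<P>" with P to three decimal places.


Straddling triangles (8 of 20):
  (v0,v1,v7) [++-] → (0.217118, 1.14888, -1.2905)–(-0.217118, 1.14888, -1.2905)  len=0.4342
  (v0,v7,v10) [+-+] → (-0.217118, 1.14888, -1.2905)–(-0.919733, 0.446267, -1.2905)  len=0.9936
  (v10,v7,v6) [+--] → (-0.919733, 0.446267, -1.2905)–(-0.919733, -0.446267, -1.2905)  len=0.8925
  (v7,v1,v8) [-++] → (0.217118, 1.14888, -1.2905)–(0.919733, 0.446267, -1.2905)  len=0.9936
  (v3,v2,v6) [++-] → (-0.217118, -1.14888, -1.2905)–(0.217118, -1.14888, -1.2905)  len=0.4342
  (v3,v6,v8) [+-+] → (0.217118, -1.14888, -1.2905)–(0.919733, -0.446267, -1.2905)  len=0.9936
  (v6,v2,v10) [-++] → (-0.217118, -1.14888, -1.2905)–(-0.919733, -0.446267, -1.2905)  len=0.9936
  (v8,v6,v7) [+--] → (0.919733, -0.446267, -1.2905)–(0.919733, 0.446267, -1.2905)  len=0.8925

Chained into 1 loop(s):
  loop 1: 8 segments, perimeter = 6.6281
Total perimeter = 6.628

loops=1 perimeter=6.628
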